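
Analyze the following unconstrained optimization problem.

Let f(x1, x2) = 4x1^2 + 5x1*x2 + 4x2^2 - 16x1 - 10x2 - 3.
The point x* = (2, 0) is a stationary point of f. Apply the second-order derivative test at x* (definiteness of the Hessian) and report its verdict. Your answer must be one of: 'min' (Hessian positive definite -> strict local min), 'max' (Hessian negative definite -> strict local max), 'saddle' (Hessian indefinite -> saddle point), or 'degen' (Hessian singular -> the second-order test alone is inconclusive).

Compute the Hessian H = grad^2 f:
  H = [[8, 5], [5, 8]]
Verify stationarity: grad f(x*) = H x* + g = (0, 0).
Eigenvalues of H: 3, 13.
Both eigenvalues > 0, so H is positive definite -> x* is a strict local min.

min


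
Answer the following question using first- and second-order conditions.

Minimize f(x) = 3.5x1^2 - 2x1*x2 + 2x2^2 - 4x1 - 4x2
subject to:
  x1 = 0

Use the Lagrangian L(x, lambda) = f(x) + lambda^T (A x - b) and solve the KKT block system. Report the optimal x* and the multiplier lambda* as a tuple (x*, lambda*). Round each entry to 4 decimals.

Form the Lagrangian:
  L(x, lambda) = (1/2) x^T Q x + c^T x + lambda^T (A x - b)
Stationarity (grad_x L = 0): Q x + c + A^T lambda = 0.
Primal feasibility: A x = b.

This gives the KKT block system:
  [ Q   A^T ] [ x     ]   [-c ]
  [ A    0  ] [ lambda ] = [ b ]

Solving the linear system:
  x*      = (0, 1)
  lambda* = (6)
  f(x*)   = -2

x* = (0, 1), lambda* = (6)


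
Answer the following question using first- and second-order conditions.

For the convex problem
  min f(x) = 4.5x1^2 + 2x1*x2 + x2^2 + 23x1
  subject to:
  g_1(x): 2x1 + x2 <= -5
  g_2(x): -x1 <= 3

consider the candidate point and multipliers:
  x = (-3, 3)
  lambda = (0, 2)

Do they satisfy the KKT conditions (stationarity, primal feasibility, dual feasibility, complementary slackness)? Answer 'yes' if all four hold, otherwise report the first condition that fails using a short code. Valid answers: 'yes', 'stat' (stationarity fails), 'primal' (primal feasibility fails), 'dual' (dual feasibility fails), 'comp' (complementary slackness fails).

Gradient of f: grad f(x) = Q x + c = (2, 0)
Constraint values g_i(x) = a_i^T x - b_i:
  g_1((-3, 3)) = 2
  g_2((-3, 3)) = 0
Stationarity residual: grad f(x) + sum_i lambda_i a_i = (0, 0)
  -> stationarity OK
Primal feasibility (all g_i <= 0): FAILS
Dual feasibility (all lambda_i >= 0): OK
Complementary slackness (lambda_i * g_i(x) = 0 for all i): OK

Verdict: the first failing condition is primal_feasibility -> primal.

primal


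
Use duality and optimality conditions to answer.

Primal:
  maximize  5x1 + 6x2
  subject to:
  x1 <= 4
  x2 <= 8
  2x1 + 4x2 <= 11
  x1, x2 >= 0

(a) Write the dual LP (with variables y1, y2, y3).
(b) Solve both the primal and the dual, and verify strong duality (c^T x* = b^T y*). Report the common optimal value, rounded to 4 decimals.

The standard primal-dual pair for 'max c^T x s.t. A x <= b, x >= 0' is:
  Dual:  min b^T y  s.t.  A^T y >= c,  y >= 0.

So the dual LP is:
  minimize  4y1 + 8y2 + 11y3
  subject to:
    y1 + 2y3 >= 5
    y2 + 4y3 >= 6
    y1, y2, y3 >= 0

Solving the primal: x* = (4, 0.75).
  primal value c^T x* = 24.5.
Solving the dual: y* = (2, 0, 1.5).
  dual value b^T y* = 24.5.
Strong duality: c^T x* = b^T y*. Confirmed.

24.5


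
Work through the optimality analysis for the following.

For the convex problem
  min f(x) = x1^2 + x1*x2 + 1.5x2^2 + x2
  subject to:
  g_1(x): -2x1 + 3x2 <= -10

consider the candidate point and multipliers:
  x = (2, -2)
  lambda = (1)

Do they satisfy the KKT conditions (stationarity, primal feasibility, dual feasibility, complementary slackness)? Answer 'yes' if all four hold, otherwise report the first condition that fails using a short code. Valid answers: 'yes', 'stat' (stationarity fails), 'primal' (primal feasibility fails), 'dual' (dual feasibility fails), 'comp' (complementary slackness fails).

Gradient of f: grad f(x) = Q x + c = (2, -3)
Constraint values g_i(x) = a_i^T x - b_i:
  g_1((2, -2)) = 0
Stationarity residual: grad f(x) + sum_i lambda_i a_i = (0, 0)
  -> stationarity OK
Primal feasibility (all g_i <= 0): OK
Dual feasibility (all lambda_i >= 0): OK
Complementary slackness (lambda_i * g_i(x) = 0 for all i): OK

Verdict: yes, KKT holds.

yes


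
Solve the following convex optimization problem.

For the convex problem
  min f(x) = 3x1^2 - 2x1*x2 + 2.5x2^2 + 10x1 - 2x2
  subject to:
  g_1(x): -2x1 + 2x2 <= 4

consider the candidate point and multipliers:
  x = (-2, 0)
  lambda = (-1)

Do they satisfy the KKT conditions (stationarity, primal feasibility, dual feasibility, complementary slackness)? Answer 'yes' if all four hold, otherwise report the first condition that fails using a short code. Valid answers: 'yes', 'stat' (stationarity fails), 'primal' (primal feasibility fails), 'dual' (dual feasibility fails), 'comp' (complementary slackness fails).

Gradient of f: grad f(x) = Q x + c = (-2, 2)
Constraint values g_i(x) = a_i^T x - b_i:
  g_1((-2, 0)) = 0
Stationarity residual: grad f(x) + sum_i lambda_i a_i = (0, 0)
  -> stationarity OK
Primal feasibility (all g_i <= 0): OK
Dual feasibility (all lambda_i >= 0): FAILS
Complementary slackness (lambda_i * g_i(x) = 0 for all i): OK

Verdict: the first failing condition is dual_feasibility -> dual.

dual


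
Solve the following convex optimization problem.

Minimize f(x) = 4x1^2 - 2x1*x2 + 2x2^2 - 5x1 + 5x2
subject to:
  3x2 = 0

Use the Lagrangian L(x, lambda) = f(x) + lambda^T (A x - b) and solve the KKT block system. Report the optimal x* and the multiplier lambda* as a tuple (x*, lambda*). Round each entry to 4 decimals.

Form the Lagrangian:
  L(x, lambda) = (1/2) x^T Q x + c^T x + lambda^T (A x - b)
Stationarity (grad_x L = 0): Q x + c + A^T lambda = 0.
Primal feasibility: A x = b.

This gives the KKT block system:
  [ Q   A^T ] [ x     ]   [-c ]
  [ A    0  ] [ lambda ] = [ b ]

Solving the linear system:
  x*      = (0.625, 0)
  lambda* = (-1.25)
  f(x*)   = -1.5625

x* = (0.625, 0), lambda* = (-1.25)


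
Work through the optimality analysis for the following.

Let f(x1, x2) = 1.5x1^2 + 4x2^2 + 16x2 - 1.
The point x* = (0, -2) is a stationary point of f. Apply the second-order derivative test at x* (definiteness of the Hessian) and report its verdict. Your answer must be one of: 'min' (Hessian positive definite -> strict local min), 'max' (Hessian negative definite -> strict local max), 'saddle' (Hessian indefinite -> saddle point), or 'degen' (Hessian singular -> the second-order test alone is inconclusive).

Compute the Hessian H = grad^2 f:
  H = [[3, 0], [0, 8]]
Verify stationarity: grad f(x*) = H x* + g = (0, 0).
Eigenvalues of H: 3, 8.
Both eigenvalues > 0, so H is positive definite -> x* is a strict local min.

min


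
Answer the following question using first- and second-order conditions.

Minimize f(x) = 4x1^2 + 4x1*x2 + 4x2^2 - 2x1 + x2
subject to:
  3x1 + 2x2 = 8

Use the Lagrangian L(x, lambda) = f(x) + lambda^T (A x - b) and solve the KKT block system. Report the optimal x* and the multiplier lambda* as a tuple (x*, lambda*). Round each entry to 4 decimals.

Form the Lagrangian:
  L(x, lambda) = (1/2) x^T Q x + c^T x + lambda^T (A x - b)
Stationarity (grad_x L = 0): Q x + c + A^T lambda = 0.
Primal feasibility: A x = b.

This gives the KKT block system:
  [ Q   A^T ] [ x     ]   [-c ]
  [ A    0  ] [ lambda ] = [ b ]

Solving the linear system:
  x*      = (2.5357, 0.1964)
  lambda* = (-6.3571)
  f(x*)   = 22.9911

x* = (2.5357, 0.1964), lambda* = (-6.3571)


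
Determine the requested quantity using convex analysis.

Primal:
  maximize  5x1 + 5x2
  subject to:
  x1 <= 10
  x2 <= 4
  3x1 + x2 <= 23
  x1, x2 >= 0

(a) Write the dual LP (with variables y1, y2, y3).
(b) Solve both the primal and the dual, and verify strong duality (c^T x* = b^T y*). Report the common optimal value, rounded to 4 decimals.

The standard primal-dual pair for 'max c^T x s.t. A x <= b, x >= 0' is:
  Dual:  min b^T y  s.t.  A^T y >= c,  y >= 0.

So the dual LP is:
  minimize  10y1 + 4y2 + 23y3
  subject to:
    y1 + 3y3 >= 5
    y2 + y3 >= 5
    y1, y2, y3 >= 0

Solving the primal: x* = (6.3333, 4).
  primal value c^T x* = 51.6667.
Solving the dual: y* = (0, 3.3333, 1.6667).
  dual value b^T y* = 51.6667.
Strong duality: c^T x* = b^T y*. Confirmed.

51.6667


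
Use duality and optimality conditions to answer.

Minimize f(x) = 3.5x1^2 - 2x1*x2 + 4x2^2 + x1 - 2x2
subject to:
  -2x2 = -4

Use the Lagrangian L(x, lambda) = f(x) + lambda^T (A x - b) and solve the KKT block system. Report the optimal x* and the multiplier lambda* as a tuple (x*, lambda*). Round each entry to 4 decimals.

Form the Lagrangian:
  L(x, lambda) = (1/2) x^T Q x + c^T x + lambda^T (A x - b)
Stationarity (grad_x L = 0): Q x + c + A^T lambda = 0.
Primal feasibility: A x = b.

This gives the KKT block system:
  [ Q   A^T ] [ x     ]   [-c ]
  [ A    0  ] [ lambda ] = [ b ]

Solving the linear system:
  x*      = (0.4286, 2)
  lambda* = (6.5714)
  f(x*)   = 11.3571

x* = (0.4286, 2), lambda* = (6.5714)


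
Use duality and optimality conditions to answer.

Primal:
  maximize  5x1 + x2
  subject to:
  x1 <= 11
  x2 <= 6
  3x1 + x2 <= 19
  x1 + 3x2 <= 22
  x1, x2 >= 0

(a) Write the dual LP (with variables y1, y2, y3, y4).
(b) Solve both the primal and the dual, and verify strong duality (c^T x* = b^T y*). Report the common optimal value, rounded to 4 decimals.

The standard primal-dual pair for 'max c^T x s.t. A x <= b, x >= 0' is:
  Dual:  min b^T y  s.t.  A^T y >= c,  y >= 0.

So the dual LP is:
  minimize  11y1 + 6y2 + 19y3 + 22y4
  subject to:
    y1 + 3y3 + y4 >= 5
    y2 + y3 + 3y4 >= 1
    y1, y2, y3, y4 >= 0

Solving the primal: x* = (6.3333, 0).
  primal value c^T x* = 31.6667.
Solving the dual: y* = (0, 0, 1.6667, 0).
  dual value b^T y* = 31.6667.
Strong duality: c^T x* = b^T y*. Confirmed.

31.6667


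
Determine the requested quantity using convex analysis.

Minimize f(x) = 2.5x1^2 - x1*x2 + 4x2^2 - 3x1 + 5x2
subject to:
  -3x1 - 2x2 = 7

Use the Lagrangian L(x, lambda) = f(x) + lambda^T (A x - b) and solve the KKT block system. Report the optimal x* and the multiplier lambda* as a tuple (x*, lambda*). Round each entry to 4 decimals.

Form the Lagrangian:
  L(x, lambda) = (1/2) x^T Q x + c^T x + lambda^T (A x - b)
Stationarity (grad_x L = 0): Q x + c + A^T lambda = 0.
Primal feasibility: A x = b.

This gives the KKT block system:
  [ Q   A^T ] [ x     ]   [-c ]
  [ A    0  ] [ lambda ] = [ b ]

Solving the linear system:
  x*      = (-1.3462, -1.4808)
  lambda* = (-2.75)
  f(x*)   = 7.9423

x* = (-1.3462, -1.4808), lambda* = (-2.75)


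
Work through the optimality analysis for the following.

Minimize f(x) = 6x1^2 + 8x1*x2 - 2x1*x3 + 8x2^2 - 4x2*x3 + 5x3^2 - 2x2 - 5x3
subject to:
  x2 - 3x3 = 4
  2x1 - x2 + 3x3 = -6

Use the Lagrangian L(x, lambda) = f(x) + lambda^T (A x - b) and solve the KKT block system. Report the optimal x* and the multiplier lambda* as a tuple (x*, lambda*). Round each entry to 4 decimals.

Form the Lagrangian:
  L(x, lambda) = (1/2) x^T Q x + c^T x + lambda^T (A x - b)
Stationarity (grad_x L = 0): Q x + c + A^T lambda = 0.
Primal feasibility: A x = b.

This gives the KKT block system:
  [ Q   A^T ] [ x     ]   [-c ]
  [ A    0  ] [ lambda ] = [ b ]

Solving the linear system:
  x*      = (-1, 0.7, -1.1)
  lambda* = (-3.5, 2.1)
  f(x*)   = 15.35

x* = (-1, 0.7, -1.1), lambda* = (-3.5, 2.1)


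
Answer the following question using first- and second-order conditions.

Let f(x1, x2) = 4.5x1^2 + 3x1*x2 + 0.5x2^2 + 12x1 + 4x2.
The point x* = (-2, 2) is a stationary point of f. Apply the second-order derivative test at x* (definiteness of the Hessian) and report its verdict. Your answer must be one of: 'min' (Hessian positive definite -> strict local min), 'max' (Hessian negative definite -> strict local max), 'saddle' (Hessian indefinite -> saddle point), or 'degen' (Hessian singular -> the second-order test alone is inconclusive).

Compute the Hessian H = grad^2 f:
  H = [[9, 3], [3, 1]]
Verify stationarity: grad f(x*) = H x* + g = (0, 0).
Eigenvalues of H: 0, 10.
H has a zero eigenvalue (singular; positive semidefinite but not definite), so H is neither positive definite, negative definite, nor indefinite. The second-order test alone is inconclusive -> degen.
(Indeed, f is constant along the null direction of H through x*, so x* is not a strict local extremum.)

degen


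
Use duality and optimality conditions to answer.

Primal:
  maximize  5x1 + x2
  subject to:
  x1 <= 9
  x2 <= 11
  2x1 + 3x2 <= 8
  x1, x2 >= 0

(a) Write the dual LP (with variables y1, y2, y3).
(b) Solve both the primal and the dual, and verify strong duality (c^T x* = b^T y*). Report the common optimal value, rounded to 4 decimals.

The standard primal-dual pair for 'max c^T x s.t. A x <= b, x >= 0' is:
  Dual:  min b^T y  s.t.  A^T y >= c,  y >= 0.

So the dual LP is:
  minimize  9y1 + 11y2 + 8y3
  subject to:
    y1 + 2y3 >= 5
    y2 + 3y3 >= 1
    y1, y2, y3 >= 0

Solving the primal: x* = (4, 0).
  primal value c^T x* = 20.
Solving the dual: y* = (0, 0, 2.5).
  dual value b^T y* = 20.
Strong duality: c^T x* = b^T y*. Confirmed.

20


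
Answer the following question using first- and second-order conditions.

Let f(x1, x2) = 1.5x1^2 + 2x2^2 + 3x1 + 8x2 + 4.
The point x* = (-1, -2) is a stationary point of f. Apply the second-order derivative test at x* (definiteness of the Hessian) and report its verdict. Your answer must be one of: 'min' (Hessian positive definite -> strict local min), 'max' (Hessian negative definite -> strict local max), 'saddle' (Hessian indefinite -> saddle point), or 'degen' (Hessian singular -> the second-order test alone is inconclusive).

Compute the Hessian H = grad^2 f:
  H = [[3, 0], [0, 4]]
Verify stationarity: grad f(x*) = H x* + g = (0, 0).
Eigenvalues of H: 3, 4.
Both eigenvalues > 0, so H is positive definite -> x* is a strict local min.

min


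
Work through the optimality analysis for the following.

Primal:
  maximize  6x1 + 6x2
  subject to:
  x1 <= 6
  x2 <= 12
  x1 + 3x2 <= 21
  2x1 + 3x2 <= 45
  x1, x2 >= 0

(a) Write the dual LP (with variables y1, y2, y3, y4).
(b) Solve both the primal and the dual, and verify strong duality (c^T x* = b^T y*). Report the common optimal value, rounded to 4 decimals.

The standard primal-dual pair for 'max c^T x s.t. A x <= b, x >= 0' is:
  Dual:  min b^T y  s.t.  A^T y >= c,  y >= 0.

So the dual LP is:
  minimize  6y1 + 12y2 + 21y3 + 45y4
  subject to:
    y1 + y3 + 2y4 >= 6
    y2 + 3y3 + 3y4 >= 6
    y1, y2, y3, y4 >= 0

Solving the primal: x* = (6, 5).
  primal value c^T x* = 66.
Solving the dual: y* = (4, 0, 2, 0).
  dual value b^T y* = 66.
Strong duality: c^T x* = b^T y*. Confirmed.

66


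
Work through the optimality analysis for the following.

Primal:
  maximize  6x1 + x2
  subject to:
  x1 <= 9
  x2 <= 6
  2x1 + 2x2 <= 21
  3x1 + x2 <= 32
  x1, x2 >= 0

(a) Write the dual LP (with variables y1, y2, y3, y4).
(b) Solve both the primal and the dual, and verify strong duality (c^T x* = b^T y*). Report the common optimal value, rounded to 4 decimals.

The standard primal-dual pair for 'max c^T x s.t. A x <= b, x >= 0' is:
  Dual:  min b^T y  s.t.  A^T y >= c,  y >= 0.

So the dual LP is:
  minimize  9y1 + 6y2 + 21y3 + 32y4
  subject to:
    y1 + 2y3 + 3y4 >= 6
    y2 + 2y3 + y4 >= 1
    y1, y2, y3, y4 >= 0

Solving the primal: x* = (9, 1.5).
  primal value c^T x* = 55.5.
Solving the dual: y* = (5, 0, 0.5, 0).
  dual value b^T y* = 55.5.
Strong duality: c^T x* = b^T y*. Confirmed.

55.5


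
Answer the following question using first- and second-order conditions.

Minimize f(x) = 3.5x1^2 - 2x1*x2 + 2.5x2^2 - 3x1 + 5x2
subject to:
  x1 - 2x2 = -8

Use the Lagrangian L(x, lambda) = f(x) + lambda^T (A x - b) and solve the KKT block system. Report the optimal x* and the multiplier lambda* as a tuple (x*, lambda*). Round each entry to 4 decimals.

Form the Lagrangian:
  L(x, lambda) = (1/2) x^T Q x + c^T x + lambda^T (A x - b)
Stationarity (grad_x L = 0): Q x + c + A^T lambda = 0.
Primal feasibility: A x = b.

This gives the KKT block system:
  [ Q   A^T ] [ x     ]   [-c ]
  [ A    0  ] [ lambda ] = [ b ]

Solving the linear system:
  x*      = (-0.24, 3.88)
  lambda* = (12.44)
  f(x*)   = 59.82

x* = (-0.24, 3.88), lambda* = (12.44)


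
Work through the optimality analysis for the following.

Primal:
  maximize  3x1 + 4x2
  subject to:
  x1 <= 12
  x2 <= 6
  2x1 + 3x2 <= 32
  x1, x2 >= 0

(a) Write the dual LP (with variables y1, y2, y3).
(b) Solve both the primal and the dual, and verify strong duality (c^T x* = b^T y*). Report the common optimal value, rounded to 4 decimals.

The standard primal-dual pair for 'max c^T x s.t. A x <= b, x >= 0' is:
  Dual:  min b^T y  s.t.  A^T y >= c,  y >= 0.

So the dual LP is:
  minimize  12y1 + 6y2 + 32y3
  subject to:
    y1 + 2y3 >= 3
    y2 + 3y3 >= 4
    y1, y2, y3 >= 0

Solving the primal: x* = (12, 2.6667).
  primal value c^T x* = 46.6667.
Solving the dual: y* = (0.3333, 0, 1.3333).
  dual value b^T y* = 46.6667.
Strong duality: c^T x* = b^T y*. Confirmed.

46.6667


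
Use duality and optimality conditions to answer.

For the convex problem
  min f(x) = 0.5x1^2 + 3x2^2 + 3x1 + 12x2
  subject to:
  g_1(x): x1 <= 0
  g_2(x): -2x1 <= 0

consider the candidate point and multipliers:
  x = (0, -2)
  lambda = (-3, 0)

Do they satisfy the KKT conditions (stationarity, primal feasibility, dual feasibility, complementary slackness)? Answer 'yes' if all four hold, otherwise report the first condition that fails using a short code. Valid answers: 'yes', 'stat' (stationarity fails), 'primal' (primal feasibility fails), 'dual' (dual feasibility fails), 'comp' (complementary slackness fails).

Gradient of f: grad f(x) = Q x + c = (3, 0)
Constraint values g_i(x) = a_i^T x - b_i:
  g_1((0, -2)) = 0
  g_2((0, -2)) = 0
Stationarity residual: grad f(x) + sum_i lambda_i a_i = (0, 0)
  -> stationarity OK
Primal feasibility (all g_i <= 0): OK
Dual feasibility (all lambda_i >= 0): FAILS
Complementary slackness (lambda_i * g_i(x) = 0 for all i): OK

Verdict: the first failing condition is dual_feasibility -> dual.

dual


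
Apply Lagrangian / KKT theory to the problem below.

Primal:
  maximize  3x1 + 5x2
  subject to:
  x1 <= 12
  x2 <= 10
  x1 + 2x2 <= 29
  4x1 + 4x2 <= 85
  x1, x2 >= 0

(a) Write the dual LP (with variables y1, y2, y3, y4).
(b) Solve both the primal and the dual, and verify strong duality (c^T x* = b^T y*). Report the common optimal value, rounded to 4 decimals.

The standard primal-dual pair for 'max c^T x s.t. A x <= b, x >= 0' is:
  Dual:  min b^T y  s.t.  A^T y >= c,  y >= 0.

So the dual LP is:
  minimize  12y1 + 10y2 + 29y3 + 85y4
  subject to:
    y1 + y3 + 4y4 >= 3
    y2 + 2y3 + 4y4 >= 5
    y1, y2, y3, y4 >= 0

Solving the primal: x* = (12, 8.5).
  primal value c^T x* = 78.5.
Solving the dual: y* = (0.5, 0, 2.5, 0).
  dual value b^T y* = 78.5.
Strong duality: c^T x* = b^T y*. Confirmed.

78.5


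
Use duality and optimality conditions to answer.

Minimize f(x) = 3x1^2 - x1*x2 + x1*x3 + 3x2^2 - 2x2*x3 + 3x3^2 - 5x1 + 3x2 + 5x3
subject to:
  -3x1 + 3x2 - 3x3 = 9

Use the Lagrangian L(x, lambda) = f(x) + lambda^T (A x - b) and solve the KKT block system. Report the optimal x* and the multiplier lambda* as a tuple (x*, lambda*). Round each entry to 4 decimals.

Form the Lagrangian:
  L(x, lambda) = (1/2) x^T Q x + c^T x + lambda^T (A x - b)
Stationarity (grad_x L = 0): Q x + c + A^T lambda = 0.
Primal feasibility: A x = b.

This gives the KKT block system:
  [ Q   A^T ] [ x     ]   [-c ]
  [ A    0  ] [ lambda ] = [ b ]

Solving the linear system:
  x*      = (-0.375, 0.3125, -2.3125)
  lambda* = (-3.2917)
  f(x*)   = 10.4375

x* = (-0.375, 0.3125, -2.3125), lambda* = (-3.2917)


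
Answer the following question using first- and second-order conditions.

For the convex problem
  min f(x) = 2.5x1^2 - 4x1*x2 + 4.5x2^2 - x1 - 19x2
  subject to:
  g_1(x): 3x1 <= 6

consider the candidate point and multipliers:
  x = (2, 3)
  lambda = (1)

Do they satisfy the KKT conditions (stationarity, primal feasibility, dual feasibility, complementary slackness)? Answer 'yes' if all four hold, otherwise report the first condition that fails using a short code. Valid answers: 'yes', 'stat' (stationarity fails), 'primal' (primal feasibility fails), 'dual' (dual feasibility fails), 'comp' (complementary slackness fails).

Gradient of f: grad f(x) = Q x + c = (-3, 0)
Constraint values g_i(x) = a_i^T x - b_i:
  g_1((2, 3)) = 0
Stationarity residual: grad f(x) + sum_i lambda_i a_i = (0, 0)
  -> stationarity OK
Primal feasibility (all g_i <= 0): OK
Dual feasibility (all lambda_i >= 0): OK
Complementary slackness (lambda_i * g_i(x) = 0 for all i): OK

Verdict: yes, KKT holds.

yes


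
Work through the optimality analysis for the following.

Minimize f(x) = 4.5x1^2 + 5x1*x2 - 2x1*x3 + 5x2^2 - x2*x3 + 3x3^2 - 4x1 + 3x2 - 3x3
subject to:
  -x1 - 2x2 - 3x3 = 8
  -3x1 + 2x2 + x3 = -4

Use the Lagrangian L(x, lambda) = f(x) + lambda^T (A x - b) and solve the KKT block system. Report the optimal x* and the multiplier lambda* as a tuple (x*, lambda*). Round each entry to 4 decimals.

Form the Lagrangian:
  L(x, lambda) = (1/2) x^T Q x + c^T x + lambda^T (A x - b)
Stationarity (grad_x L = 0): Q x + c + A^T lambda = 0.
Primal feasibility: A x = b.

This gives the KKT block system:
  [ Q   A^T ] [ x     ]   [-c ]
  [ A    0  ] [ lambda ] = [ b ]

Solving the linear system:
  x*      = (-0.0758, -1.1895, -1.8484)
  lambda* = (-4.5181, -0.8051)
  f(x*)   = 17.602

x* = (-0.0758, -1.1895, -1.8484), lambda* = (-4.5181, -0.8051)


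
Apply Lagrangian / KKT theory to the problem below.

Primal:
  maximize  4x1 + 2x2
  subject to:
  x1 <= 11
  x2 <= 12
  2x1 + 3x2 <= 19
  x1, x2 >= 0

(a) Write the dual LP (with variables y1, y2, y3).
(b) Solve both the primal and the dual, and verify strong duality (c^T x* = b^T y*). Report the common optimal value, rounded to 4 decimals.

The standard primal-dual pair for 'max c^T x s.t. A x <= b, x >= 0' is:
  Dual:  min b^T y  s.t.  A^T y >= c,  y >= 0.

So the dual LP is:
  minimize  11y1 + 12y2 + 19y3
  subject to:
    y1 + 2y3 >= 4
    y2 + 3y3 >= 2
    y1, y2, y3 >= 0

Solving the primal: x* = (9.5, 0).
  primal value c^T x* = 38.
Solving the dual: y* = (0, 0, 2).
  dual value b^T y* = 38.
Strong duality: c^T x* = b^T y*. Confirmed.

38


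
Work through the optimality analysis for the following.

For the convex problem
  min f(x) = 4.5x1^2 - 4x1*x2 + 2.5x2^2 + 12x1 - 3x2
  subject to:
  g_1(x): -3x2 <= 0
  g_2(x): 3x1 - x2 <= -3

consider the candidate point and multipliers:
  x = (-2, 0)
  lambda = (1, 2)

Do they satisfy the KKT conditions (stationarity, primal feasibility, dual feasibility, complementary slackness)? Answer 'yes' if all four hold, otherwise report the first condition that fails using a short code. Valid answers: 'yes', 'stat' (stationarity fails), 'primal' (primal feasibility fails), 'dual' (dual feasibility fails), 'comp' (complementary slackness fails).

Gradient of f: grad f(x) = Q x + c = (-6, 5)
Constraint values g_i(x) = a_i^T x - b_i:
  g_1((-2, 0)) = 0
  g_2((-2, 0)) = -3
Stationarity residual: grad f(x) + sum_i lambda_i a_i = (0, 0)
  -> stationarity OK
Primal feasibility (all g_i <= 0): OK
Dual feasibility (all lambda_i >= 0): OK
Complementary slackness (lambda_i * g_i(x) = 0 for all i): FAILS

Verdict: the first failing condition is complementary_slackness -> comp.

comp


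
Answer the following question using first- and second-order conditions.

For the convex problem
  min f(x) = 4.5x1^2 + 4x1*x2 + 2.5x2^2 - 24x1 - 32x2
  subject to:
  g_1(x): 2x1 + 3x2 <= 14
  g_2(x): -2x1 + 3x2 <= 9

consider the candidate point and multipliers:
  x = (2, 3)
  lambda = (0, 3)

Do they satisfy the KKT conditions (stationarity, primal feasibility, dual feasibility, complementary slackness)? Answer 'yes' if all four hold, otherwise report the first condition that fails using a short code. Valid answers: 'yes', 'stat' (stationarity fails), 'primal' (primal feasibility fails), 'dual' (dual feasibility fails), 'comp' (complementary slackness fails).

Gradient of f: grad f(x) = Q x + c = (6, -9)
Constraint values g_i(x) = a_i^T x - b_i:
  g_1((2, 3)) = -1
  g_2((2, 3)) = -4
Stationarity residual: grad f(x) + sum_i lambda_i a_i = (0, 0)
  -> stationarity OK
Primal feasibility (all g_i <= 0): OK
Dual feasibility (all lambda_i >= 0): OK
Complementary slackness (lambda_i * g_i(x) = 0 for all i): FAILS

Verdict: the first failing condition is complementary_slackness -> comp.

comp


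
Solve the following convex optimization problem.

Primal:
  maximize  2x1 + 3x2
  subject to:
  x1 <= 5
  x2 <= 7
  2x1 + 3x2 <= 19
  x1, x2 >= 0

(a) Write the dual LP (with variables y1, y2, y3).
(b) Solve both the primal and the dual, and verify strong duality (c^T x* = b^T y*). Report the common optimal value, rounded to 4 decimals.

The standard primal-dual pair for 'max c^T x s.t. A x <= b, x >= 0' is:
  Dual:  min b^T y  s.t.  A^T y >= c,  y >= 0.

So the dual LP is:
  minimize  5y1 + 7y2 + 19y3
  subject to:
    y1 + 2y3 >= 2
    y2 + 3y3 >= 3
    y1, y2, y3 >= 0

Solving the primal: x* = (0, 6.3333).
  primal value c^T x* = 19.
Solving the dual: y* = (0, 0, 1).
  dual value b^T y* = 19.
Strong duality: c^T x* = b^T y*. Confirmed.

19


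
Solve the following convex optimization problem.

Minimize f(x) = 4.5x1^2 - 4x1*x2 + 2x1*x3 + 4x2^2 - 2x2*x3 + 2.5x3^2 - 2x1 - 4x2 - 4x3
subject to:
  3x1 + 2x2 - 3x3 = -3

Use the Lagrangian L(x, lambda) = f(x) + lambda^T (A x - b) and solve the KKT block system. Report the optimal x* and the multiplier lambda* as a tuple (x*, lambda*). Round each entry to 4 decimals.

Form the Lagrangian:
  L(x, lambda) = (1/2) x^T Q x + c^T x + lambda^T (A x - b)
Stationarity (grad_x L = 0): Q x + c + A^T lambda = 0.
Primal feasibility: A x = b.

This gives the KKT block system:
  [ Q   A^T ] [ x     ]   [-c ]
  [ A    0  ] [ lambda ] = [ b ]

Solving the linear system:
  x*      = (-0.0033, 0.7053, 1.4669)
  lambda* = (0.6391)
  f(x*)   = -3.3825

x* = (-0.0033, 0.7053, 1.4669), lambda* = (0.6391)


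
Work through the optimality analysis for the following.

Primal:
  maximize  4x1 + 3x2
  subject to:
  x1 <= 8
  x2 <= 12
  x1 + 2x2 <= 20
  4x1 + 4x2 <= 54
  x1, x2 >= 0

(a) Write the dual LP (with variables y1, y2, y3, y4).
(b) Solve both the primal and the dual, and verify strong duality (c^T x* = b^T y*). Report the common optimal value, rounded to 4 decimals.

The standard primal-dual pair for 'max c^T x s.t. A x <= b, x >= 0' is:
  Dual:  min b^T y  s.t.  A^T y >= c,  y >= 0.

So the dual LP is:
  minimize  8y1 + 12y2 + 20y3 + 54y4
  subject to:
    y1 + y3 + 4y4 >= 4
    y2 + 2y3 + 4y4 >= 3
    y1, y2, y3, y4 >= 0

Solving the primal: x* = (8, 5.5).
  primal value c^T x* = 48.5.
Solving the dual: y* = (1, 0, 0, 0.75).
  dual value b^T y* = 48.5.
Strong duality: c^T x* = b^T y*. Confirmed.

48.5


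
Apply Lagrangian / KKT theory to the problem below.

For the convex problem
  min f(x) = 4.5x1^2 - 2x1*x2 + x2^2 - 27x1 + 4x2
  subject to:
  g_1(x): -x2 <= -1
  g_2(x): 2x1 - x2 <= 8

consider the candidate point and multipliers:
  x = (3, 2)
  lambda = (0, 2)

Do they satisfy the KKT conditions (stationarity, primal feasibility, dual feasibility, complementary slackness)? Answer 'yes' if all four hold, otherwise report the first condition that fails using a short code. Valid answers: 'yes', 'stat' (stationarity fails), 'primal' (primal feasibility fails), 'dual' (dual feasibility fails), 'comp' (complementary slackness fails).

Gradient of f: grad f(x) = Q x + c = (-4, 2)
Constraint values g_i(x) = a_i^T x - b_i:
  g_1((3, 2)) = -1
  g_2((3, 2)) = -4
Stationarity residual: grad f(x) + sum_i lambda_i a_i = (0, 0)
  -> stationarity OK
Primal feasibility (all g_i <= 0): OK
Dual feasibility (all lambda_i >= 0): OK
Complementary slackness (lambda_i * g_i(x) = 0 for all i): FAILS

Verdict: the first failing condition is complementary_slackness -> comp.

comp


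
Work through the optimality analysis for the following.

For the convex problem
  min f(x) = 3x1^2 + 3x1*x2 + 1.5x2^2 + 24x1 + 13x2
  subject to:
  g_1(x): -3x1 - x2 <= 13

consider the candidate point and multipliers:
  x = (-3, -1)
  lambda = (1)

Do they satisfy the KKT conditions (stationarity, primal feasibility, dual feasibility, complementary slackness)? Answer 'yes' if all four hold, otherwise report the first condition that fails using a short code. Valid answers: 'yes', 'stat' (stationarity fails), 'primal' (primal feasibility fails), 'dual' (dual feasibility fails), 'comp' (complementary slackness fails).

Gradient of f: grad f(x) = Q x + c = (3, 1)
Constraint values g_i(x) = a_i^T x - b_i:
  g_1((-3, -1)) = -3
Stationarity residual: grad f(x) + sum_i lambda_i a_i = (0, 0)
  -> stationarity OK
Primal feasibility (all g_i <= 0): OK
Dual feasibility (all lambda_i >= 0): OK
Complementary slackness (lambda_i * g_i(x) = 0 for all i): FAILS

Verdict: the first failing condition is complementary_slackness -> comp.

comp


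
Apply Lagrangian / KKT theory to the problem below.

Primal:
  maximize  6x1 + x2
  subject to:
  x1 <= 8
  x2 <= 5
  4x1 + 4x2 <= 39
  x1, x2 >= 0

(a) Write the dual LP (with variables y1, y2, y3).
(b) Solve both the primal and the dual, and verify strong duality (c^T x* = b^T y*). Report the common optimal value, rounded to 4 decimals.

The standard primal-dual pair for 'max c^T x s.t. A x <= b, x >= 0' is:
  Dual:  min b^T y  s.t.  A^T y >= c,  y >= 0.

So the dual LP is:
  minimize  8y1 + 5y2 + 39y3
  subject to:
    y1 + 4y3 >= 6
    y2 + 4y3 >= 1
    y1, y2, y3 >= 0

Solving the primal: x* = (8, 1.75).
  primal value c^T x* = 49.75.
Solving the dual: y* = (5, 0, 0.25).
  dual value b^T y* = 49.75.
Strong duality: c^T x* = b^T y*. Confirmed.

49.75


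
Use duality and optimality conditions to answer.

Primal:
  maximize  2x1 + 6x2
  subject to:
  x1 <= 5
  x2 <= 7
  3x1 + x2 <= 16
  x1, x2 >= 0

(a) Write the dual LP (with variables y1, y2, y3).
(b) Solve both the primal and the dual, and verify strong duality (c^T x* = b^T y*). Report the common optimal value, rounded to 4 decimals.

The standard primal-dual pair for 'max c^T x s.t. A x <= b, x >= 0' is:
  Dual:  min b^T y  s.t.  A^T y >= c,  y >= 0.

So the dual LP is:
  minimize  5y1 + 7y2 + 16y3
  subject to:
    y1 + 3y3 >= 2
    y2 + y3 >= 6
    y1, y2, y3 >= 0

Solving the primal: x* = (3, 7).
  primal value c^T x* = 48.
Solving the dual: y* = (0, 5.3333, 0.6667).
  dual value b^T y* = 48.
Strong duality: c^T x* = b^T y*. Confirmed.

48


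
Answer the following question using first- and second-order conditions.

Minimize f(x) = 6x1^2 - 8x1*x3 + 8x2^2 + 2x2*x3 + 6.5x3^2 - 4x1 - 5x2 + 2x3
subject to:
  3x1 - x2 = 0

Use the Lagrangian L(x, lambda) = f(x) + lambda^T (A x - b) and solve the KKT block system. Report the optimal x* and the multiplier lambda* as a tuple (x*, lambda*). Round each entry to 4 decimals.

Form the Lagrangian:
  L(x, lambda) = (1/2) x^T Q x + c^T x + lambda^T (A x - b)
Stationarity (grad_x L = 0): Q x + c + A^T lambda = 0.
Primal feasibility: A x = b.

This gives the KKT block system:
  [ Q   A^T ] [ x     ]   [-c ]
  [ A    0  ] [ lambda ] = [ b ]

Solving the linear system:
  x*      = (0.1201, 0.3602, -0.1354)
  lambda* = (0.4921)
  f(x*)   = -1.2759

x* = (0.1201, 0.3602, -0.1354), lambda* = (0.4921)


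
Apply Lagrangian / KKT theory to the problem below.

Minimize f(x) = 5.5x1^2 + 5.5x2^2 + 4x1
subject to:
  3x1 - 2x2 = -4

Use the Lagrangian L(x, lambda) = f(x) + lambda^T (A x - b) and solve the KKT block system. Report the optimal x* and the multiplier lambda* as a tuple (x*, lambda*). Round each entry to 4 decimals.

Form the Lagrangian:
  L(x, lambda) = (1/2) x^T Q x + c^T x + lambda^T (A x - b)
Stationarity (grad_x L = 0): Q x + c + A^T lambda = 0.
Primal feasibility: A x = b.

This gives the KKT block system:
  [ Q   A^T ] [ x     ]   [-c ]
  [ A    0  ] [ lambda ] = [ b ]

Solving the linear system:
  x*      = (-1.035, 0.4476)
  lambda* = (2.4615)
  f(x*)   = 2.8531

x* = (-1.035, 0.4476), lambda* = (2.4615)


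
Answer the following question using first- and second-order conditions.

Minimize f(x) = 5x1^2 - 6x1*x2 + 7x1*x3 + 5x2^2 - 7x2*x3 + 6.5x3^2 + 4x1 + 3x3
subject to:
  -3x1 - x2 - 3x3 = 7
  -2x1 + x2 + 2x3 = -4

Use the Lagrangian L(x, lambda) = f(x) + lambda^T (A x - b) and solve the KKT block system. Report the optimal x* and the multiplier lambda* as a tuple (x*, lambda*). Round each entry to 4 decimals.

Form the Lagrangian:
  L(x, lambda) = (1/2) x^T Q x + c^T x + lambda^T (A x - b)
Stationarity (grad_x L = 0): Q x + c + A^T lambda = 0.
Primal feasibility: A x = b.

This gives the KKT block system:
  [ Q   A^T ] [ x     ]   [-c ]
  [ A    0  ] [ lambda ] = [ b ]

Solving the linear system:
  x*      = (-0.297, -1.5635, -1.5152)
  lambda* = (-1.3378, 1.9092)
  f(x*)   = 5.6339

x* = (-0.297, -1.5635, -1.5152), lambda* = (-1.3378, 1.9092)


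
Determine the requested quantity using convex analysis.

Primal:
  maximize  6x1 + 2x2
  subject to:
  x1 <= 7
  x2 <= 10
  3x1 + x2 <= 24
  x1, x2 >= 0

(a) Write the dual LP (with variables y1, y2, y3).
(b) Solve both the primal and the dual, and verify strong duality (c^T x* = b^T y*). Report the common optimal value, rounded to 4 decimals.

The standard primal-dual pair for 'max c^T x s.t. A x <= b, x >= 0' is:
  Dual:  min b^T y  s.t.  A^T y >= c,  y >= 0.

So the dual LP is:
  minimize  7y1 + 10y2 + 24y3
  subject to:
    y1 + 3y3 >= 6
    y2 + y3 >= 2
    y1, y2, y3 >= 0

Solving the primal: x* = (4.6667, 10).
  primal value c^T x* = 48.
Solving the dual: y* = (0, 0, 2).
  dual value b^T y* = 48.
Strong duality: c^T x* = b^T y*. Confirmed.

48


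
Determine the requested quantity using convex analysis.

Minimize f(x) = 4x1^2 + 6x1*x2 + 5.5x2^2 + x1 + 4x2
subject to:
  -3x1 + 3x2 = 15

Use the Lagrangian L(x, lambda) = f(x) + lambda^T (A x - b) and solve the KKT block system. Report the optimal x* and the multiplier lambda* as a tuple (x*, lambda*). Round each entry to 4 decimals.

Form the Lagrangian:
  L(x, lambda) = (1/2) x^T Q x + c^T x + lambda^T (A x - b)
Stationarity (grad_x L = 0): Q x + c + A^T lambda = 0.
Primal feasibility: A x = b.

This gives the KKT block system:
  [ Q   A^T ] [ x     ]   [-c ]
  [ A    0  ] [ lambda ] = [ b ]

Solving the linear system:
  x*      = (-2.9032, 2.0968)
  lambda* = (-3.2151)
  f(x*)   = 26.8548

x* = (-2.9032, 2.0968), lambda* = (-3.2151)


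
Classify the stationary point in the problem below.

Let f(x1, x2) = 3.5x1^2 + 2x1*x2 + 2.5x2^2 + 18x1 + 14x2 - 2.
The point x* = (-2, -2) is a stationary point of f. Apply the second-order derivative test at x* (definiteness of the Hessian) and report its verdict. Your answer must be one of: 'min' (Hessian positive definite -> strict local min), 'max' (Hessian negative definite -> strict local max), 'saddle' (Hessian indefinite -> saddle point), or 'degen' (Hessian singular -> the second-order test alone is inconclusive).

Compute the Hessian H = grad^2 f:
  H = [[7, 2], [2, 5]]
Verify stationarity: grad f(x*) = H x* + g = (0, 0).
Eigenvalues of H: 3.7639, 8.2361.
Both eigenvalues > 0, so H is positive definite -> x* is a strict local min.

min


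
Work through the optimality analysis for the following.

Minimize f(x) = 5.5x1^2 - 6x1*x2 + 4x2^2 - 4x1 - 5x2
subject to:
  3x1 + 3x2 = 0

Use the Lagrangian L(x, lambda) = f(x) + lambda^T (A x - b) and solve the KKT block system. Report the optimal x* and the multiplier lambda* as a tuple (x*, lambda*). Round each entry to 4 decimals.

Form the Lagrangian:
  L(x, lambda) = (1/2) x^T Q x + c^T x + lambda^T (A x - b)
Stationarity (grad_x L = 0): Q x + c + A^T lambda = 0.
Primal feasibility: A x = b.

This gives the KKT block system:
  [ Q   A^T ] [ x     ]   [-c ]
  [ A    0  ] [ lambda ] = [ b ]

Solving the linear system:
  x*      = (-0.0323, 0.0323)
  lambda* = (1.5161)
  f(x*)   = -0.0161

x* = (-0.0323, 0.0323), lambda* = (1.5161)


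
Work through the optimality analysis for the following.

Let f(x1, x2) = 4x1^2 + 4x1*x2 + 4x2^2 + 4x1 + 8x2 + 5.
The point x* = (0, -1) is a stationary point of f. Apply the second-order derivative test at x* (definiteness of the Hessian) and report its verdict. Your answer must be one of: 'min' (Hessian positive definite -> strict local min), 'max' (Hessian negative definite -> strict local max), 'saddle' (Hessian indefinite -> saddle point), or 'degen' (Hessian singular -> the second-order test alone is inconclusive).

Compute the Hessian H = grad^2 f:
  H = [[8, 4], [4, 8]]
Verify stationarity: grad f(x*) = H x* + g = (0, 0).
Eigenvalues of H: 4, 12.
Both eigenvalues > 0, so H is positive definite -> x* is a strict local min.

min


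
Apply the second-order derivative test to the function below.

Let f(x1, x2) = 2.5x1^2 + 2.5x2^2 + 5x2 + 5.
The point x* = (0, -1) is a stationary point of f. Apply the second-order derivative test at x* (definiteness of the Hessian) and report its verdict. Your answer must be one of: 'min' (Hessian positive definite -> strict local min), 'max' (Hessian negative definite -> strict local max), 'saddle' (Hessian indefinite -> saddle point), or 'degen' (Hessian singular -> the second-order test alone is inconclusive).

Compute the Hessian H = grad^2 f:
  H = [[5, 0], [0, 5]]
Verify stationarity: grad f(x*) = H x* + g = (0, 0).
Eigenvalues of H: 5, 5.
Both eigenvalues > 0, so H is positive definite -> x* is a strict local min.

min


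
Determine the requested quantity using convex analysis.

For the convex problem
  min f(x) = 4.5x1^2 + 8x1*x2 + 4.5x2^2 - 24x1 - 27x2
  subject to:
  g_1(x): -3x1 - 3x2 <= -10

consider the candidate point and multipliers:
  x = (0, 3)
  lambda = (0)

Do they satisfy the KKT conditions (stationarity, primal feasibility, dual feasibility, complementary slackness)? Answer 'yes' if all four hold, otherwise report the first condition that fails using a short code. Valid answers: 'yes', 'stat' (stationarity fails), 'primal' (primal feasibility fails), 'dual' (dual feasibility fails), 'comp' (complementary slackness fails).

Gradient of f: grad f(x) = Q x + c = (0, 0)
Constraint values g_i(x) = a_i^T x - b_i:
  g_1((0, 3)) = 1
Stationarity residual: grad f(x) + sum_i lambda_i a_i = (0, 0)
  -> stationarity OK
Primal feasibility (all g_i <= 0): FAILS
Dual feasibility (all lambda_i >= 0): OK
Complementary slackness (lambda_i * g_i(x) = 0 for all i): OK

Verdict: the first failing condition is primal_feasibility -> primal.

primal


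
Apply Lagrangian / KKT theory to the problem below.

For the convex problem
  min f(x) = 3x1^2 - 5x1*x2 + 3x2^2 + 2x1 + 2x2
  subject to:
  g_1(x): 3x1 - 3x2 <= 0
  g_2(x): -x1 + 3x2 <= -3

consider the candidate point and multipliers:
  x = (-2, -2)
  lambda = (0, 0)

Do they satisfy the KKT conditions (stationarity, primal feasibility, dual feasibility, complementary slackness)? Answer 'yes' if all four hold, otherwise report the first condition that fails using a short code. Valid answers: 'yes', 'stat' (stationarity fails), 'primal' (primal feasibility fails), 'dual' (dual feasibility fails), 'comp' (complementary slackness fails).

Gradient of f: grad f(x) = Q x + c = (0, 0)
Constraint values g_i(x) = a_i^T x - b_i:
  g_1((-2, -2)) = 0
  g_2((-2, -2)) = -1
Stationarity residual: grad f(x) + sum_i lambda_i a_i = (0, 0)
  -> stationarity OK
Primal feasibility (all g_i <= 0): OK
Dual feasibility (all lambda_i >= 0): OK
Complementary slackness (lambda_i * g_i(x) = 0 for all i): OK

Verdict: yes, KKT holds.

yes


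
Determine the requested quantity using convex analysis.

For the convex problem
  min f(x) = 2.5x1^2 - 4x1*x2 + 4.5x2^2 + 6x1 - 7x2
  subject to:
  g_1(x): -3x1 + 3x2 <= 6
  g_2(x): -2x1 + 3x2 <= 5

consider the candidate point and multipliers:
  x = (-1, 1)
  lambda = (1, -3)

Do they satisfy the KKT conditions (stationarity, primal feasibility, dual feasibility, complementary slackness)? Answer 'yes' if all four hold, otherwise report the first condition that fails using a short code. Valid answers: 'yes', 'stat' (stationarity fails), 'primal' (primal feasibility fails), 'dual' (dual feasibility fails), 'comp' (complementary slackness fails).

Gradient of f: grad f(x) = Q x + c = (-3, 6)
Constraint values g_i(x) = a_i^T x - b_i:
  g_1((-1, 1)) = 0
  g_2((-1, 1)) = 0
Stationarity residual: grad f(x) + sum_i lambda_i a_i = (0, 0)
  -> stationarity OK
Primal feasibility (all g_i <= 0): OK
Dual feasibility (all lambda_i >= 0): FAILS
Complementary slackness (lambda_i * g_i(x) = 0 for all i): OK

Verdict: the first failing condition is dual_feasibility -> dual.

dual
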